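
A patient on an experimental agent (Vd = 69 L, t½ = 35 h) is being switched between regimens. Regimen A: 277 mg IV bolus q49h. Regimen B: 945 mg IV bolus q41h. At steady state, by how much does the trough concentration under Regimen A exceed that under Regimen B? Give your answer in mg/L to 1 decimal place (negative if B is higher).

-8.5 mg/L

Regimen A: f = (1/2)^(49/35) ≈ 0.3789; Cmin,ss = (277/69)·f/(1−f) ≈ 2.449 mg/L.
Regimen B: f = (1/2)^(41/35) ≈ 0.4440; Cmin,ss = (945/69)·f/(1−f) ≈ 10.937 mg/L.
Difference ≈ 2.449 − 10.937 ≈ -8.488 mg/L.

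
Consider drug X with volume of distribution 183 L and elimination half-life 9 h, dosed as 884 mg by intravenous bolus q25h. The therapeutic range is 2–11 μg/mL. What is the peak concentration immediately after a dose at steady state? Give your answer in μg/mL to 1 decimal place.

5.7 μg/mL

τ/t½ = 25/9 ≈ 2.7778, so fraction remaining f = (1/2)^(25/9) ≈ 0.1458.
Accumulation ratio R = 1/(1 − f) ≈ 1/0.8542 ≈ 1.1707.
Single-dose peak C₀ = D/Vd = 884/183 ≈ 4.831 μg/mL.
Steady-state peak Cmax,ss = C₀·R ≈ 4.831 × 1.1707 ≈ 5.656 μg/mL.
Peak 5.7 μg/mL vs MTC 11 μg/mL: below toxic threshold.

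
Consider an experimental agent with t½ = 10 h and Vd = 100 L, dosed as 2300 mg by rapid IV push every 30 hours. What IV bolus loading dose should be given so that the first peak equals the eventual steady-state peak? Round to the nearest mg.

f = (1/2)^(30/10) ≈ 0.125000; accumulation ratio R = 1/(1−f) ≈ 1.14286.
Loading dose to hit Cmax,ss on first dose: D_load = D_maint·R ≈ 2300 × 1.14286 ≈ 2628.58 mg.

2629 mg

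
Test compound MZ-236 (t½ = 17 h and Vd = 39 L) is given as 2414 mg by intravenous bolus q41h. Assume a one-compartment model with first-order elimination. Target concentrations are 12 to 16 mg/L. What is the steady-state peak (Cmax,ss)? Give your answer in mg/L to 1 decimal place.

Over one 41-h interval, 41/17 ≈ 2.4118 half-lives elapse, leaving f ≈ 0.1879 of each dose.
At steady state, accumulation factor R = 1/(1 − e^(−kτ)) ≈ 1.2314.
Single-dose peak C₀ = D/Vd = 2414/39 ≈ 61.897 mg/L.
Steady-state peak Cmax,ss = C₀·R ≈ 61.897 × 1.2314 ≈ 76.220 mg/L.
Peak 76.2 mg/L vs MTC 16 mg/L: exceeds toxic threshold.

76.2 mg/L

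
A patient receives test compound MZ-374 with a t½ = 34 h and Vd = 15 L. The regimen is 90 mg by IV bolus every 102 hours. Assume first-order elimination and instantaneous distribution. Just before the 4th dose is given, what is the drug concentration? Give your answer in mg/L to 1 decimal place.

f = (1/2)^(τ/t½) = (1/2)^(102/34) ≈ 0.1250.
C₀ = D/Vd = 90/15 ≈ 6.000 mg/L.
Before the 4th dose, 3 doses have been given. Superposition: Cmin = C₀·(f + f² + … + f^3).
≈ 6.000 × (0.1250 + 0.0156 + 0.0020) ≈ 6.000 × 0.1426 ≈ 0.856 mg/L.

0.9 mg/L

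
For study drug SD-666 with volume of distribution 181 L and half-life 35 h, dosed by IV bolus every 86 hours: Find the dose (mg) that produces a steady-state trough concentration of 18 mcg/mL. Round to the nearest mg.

τ/t½ = 86/35 ≈ 2.4571, so f = (1/2)^(86/35) ≈ 0.182107.
Cmin,ss = (D/Vd)·f/(1−f), so D = Cmin,ss·Vd·(1−f)/f.
D = 18 × 181 × (1−f)/f ≈ 18 × 181 × 4.49128 ≈ 14632.59 mg.

14633 mg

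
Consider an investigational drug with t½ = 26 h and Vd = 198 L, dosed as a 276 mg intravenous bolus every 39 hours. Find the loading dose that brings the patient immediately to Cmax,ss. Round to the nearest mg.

f = (1/2)^(39/26) ≈ 0.353553; accumulation ratio R = 1/(1−f) ≈ 1.54692.
Loading dose to hit Cmax,ss on first dose: D_load = D_maint·R ≈ 276 × 1.54692 ≈ 426.95 mg.

427 mg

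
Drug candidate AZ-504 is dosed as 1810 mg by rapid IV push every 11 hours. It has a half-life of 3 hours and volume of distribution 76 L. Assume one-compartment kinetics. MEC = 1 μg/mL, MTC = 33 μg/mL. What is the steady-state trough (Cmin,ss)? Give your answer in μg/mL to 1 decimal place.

τ/t½ = 11/3 ≈ 3.6667, so fraction remaining f = (1/2)^(11/3) ≈ 0.0787.
At steady state, accumulation factor R = 1/(1 − e^(−kτ)) ≈ 1.0854.
Each bolus raises the concentration by D/Vd = 1810/76 ≈ 23.816 μg/mL.
Steady-state peak Cmax,ss = C₀·R ≈ 23.816 × 1.0854 ≈ 25.850 μg/mL.
Steady-state trough Cmin,ss = Cmax,ss·f ≈ 25.850 × 0.0787 ≈ 2.034 μg/mL.
Trough 2.0 μg/mL vs MEC 1 μg/mL: adequate.

2.0 μg/mL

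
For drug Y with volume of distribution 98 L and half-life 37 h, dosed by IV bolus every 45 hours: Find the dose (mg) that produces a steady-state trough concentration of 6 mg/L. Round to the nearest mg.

778 mg

τ/t½ = 45/37 ≈ 1.2162, so f = (1/2)^(45/37) ≈ 0.430410.
Cmin,ss = (D/Vd)·f/(1−f), so D = Cmin,ss·Vd·(1−f)/f.
D = 6 × 98 × (1−f)/f ≈ 6 × 98 × 1.32337 ≈ 778.14 mg.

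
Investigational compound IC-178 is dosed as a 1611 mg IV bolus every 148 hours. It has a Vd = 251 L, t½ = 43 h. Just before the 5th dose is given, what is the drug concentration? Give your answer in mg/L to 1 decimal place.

f = (1/2)^(τ/t½) = (1/2)^(148/43) ≈ 0.0920.
C₀ = D/Vd = 1611/251 ≈ 6.418 mg/L.
Before the 5th dose, 4 doses have been given. Superposition: Cmin = C₀·(f + f² + … + f^4).
≈ 6.418 × (0.0920 + 0.0085 + 0.0008 + 0.0001) ≈ 6.418 × 0.1014 ≈ 0.651 mg/L.

0.7 mg/L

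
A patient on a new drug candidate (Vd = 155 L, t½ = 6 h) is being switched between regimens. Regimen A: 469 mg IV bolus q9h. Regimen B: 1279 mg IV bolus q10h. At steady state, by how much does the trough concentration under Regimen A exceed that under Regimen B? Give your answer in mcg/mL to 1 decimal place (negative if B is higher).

Regimen A: f = (1/2)^(9/6) ≈ 0.3536; Cmin,ss = (469/155)·f/(1−f) ≈ 1.655 mcg/mL.
Regimen B: f = (1/2)^(10/6) ≈ 0.3150; Cmin,ss = (1279/155)·f/(1−f) ≈ 3.795 mcg/mL.
Difference ≈ 1.655 − 3.795 ≈ -2.140 mcg/mL.

-2.1 mcg/mL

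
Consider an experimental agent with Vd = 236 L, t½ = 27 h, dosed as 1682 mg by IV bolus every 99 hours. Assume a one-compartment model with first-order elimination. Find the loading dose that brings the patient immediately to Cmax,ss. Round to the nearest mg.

f = (1/2)^(99/27) ≈ 0.078745; accumulation ratio R = 1/(1−f) ≈ 1.08548.
Loading dose to hit Cmax,ss on first dose: D_load = D_maint·R ≈ 1682 × 1.08548 ≈ 1825.78 mg.

1826 mg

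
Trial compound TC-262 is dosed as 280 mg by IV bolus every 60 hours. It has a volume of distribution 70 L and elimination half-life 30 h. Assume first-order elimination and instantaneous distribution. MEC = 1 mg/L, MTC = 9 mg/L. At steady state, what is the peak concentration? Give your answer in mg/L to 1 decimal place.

The dosing interval is 2 half-lives, so f = 2^(−2) = 0.25.
Accumulation ratio R = 1/(1 − f) = 1/0.75 = 4/3.
Single-dose peak C₀ = D/Vd = 280/70 = 4 mg/L.
Steady-state peak Cmax,ss = C₀·R = 4 × 4/3 ≈ 5.333 mg/L.
Peak 5.3 mg/L vs MTC 9 mg/L: below toxic threshold.

5.3 mg/L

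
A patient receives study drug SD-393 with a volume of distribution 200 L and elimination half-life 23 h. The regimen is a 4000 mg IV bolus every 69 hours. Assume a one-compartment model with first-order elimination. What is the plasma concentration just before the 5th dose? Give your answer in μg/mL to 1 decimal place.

2.9 μg/mL

f = (1/2)^(τ/t½) = (1/2)^(69/23) ≈ 0.1250.
C₀ = D/Vd = 4000/200 ≈ 20.000 μg/mL.
Before the 5th dose, 4 doses have been given. Superposition: Cmin = C₀·(f + f² + … + f^4).
≈ 20.000 × (0.1250 + 0.0156 + 0.0020 + 0.0002) ≈ 20.000 × 0.1428 ≈ 2.856 μg/mL.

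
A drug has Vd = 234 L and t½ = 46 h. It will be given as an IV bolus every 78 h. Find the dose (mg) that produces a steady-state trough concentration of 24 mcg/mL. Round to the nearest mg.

τ/t½ = 78/46 ≈ 1.6957, so f = (1/2)^(78/46) ≈ 0.308715.
Cmin,ss = (D/Vd)·f/(1−f), so D = Cmin,ss·Vd·(1−f)/f.
D = 24 × 234 × (1−f)/f ≈ 24 × 234 × 2.23923 ≈ 12575.52 mg.

12576 mg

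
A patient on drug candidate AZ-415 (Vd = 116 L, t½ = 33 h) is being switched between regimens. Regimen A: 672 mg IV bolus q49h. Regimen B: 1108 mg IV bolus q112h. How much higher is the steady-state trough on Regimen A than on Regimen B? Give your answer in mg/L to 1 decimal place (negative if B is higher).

2.2 mg/L

Regimen A: f = (1/2)^(49/33) ≈ 0.3573; Cmin,ss = (672/116)·f/(1−f) ≈ 3.221 mg/L.
Regimen B: f = (1/2)^(112/33) ≈ 0.0951; Cmin,ss = (1108/116)·f/(1−f) ≈ 1.004 mg/L.
Difference ≈ 3.221 − 1.004 ≈ 2.217 mg/L.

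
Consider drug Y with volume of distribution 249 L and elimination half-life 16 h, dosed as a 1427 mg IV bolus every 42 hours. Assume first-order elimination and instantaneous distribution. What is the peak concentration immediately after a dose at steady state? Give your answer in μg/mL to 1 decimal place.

Over one 42-h interval, 42/16 ≈ 2.625 half-lives elapse, leaving f ≈ 0.1621 of each dose.
Accumulation ratio R = 1/(1 − f) ≈ 1/0.8379 ≈ 1.1935.
Each bolus raises the concentration by D/Vd = 1427/249 ≈ 5.731 μg/mL.
Steady-state peak Cmax,ss = C₀·R ≈ 5.731 × 1.1935 ≈ 6.840 μg/mL.

6.8 μg/mL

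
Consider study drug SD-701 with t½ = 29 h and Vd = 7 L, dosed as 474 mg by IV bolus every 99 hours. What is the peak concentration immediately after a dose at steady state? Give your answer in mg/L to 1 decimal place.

Over one 99-h interval, 99/29 ≈ 3.4138 half-lives elapse, leaving f ≈ 0.0938 of each dose.
At steady state, accumulation factor R = 1/(1 − e^(−kτ)) ≈ 1.1035.
Each bolus raises the concentration by D/Vd = 474/7 ≈ 67.714 mg/L.
Steady-state peak Cmax,ss = C₀·R ≈ 67.714 × 1.1035 ≈ 74.722 mg/L.

74.7 mg/L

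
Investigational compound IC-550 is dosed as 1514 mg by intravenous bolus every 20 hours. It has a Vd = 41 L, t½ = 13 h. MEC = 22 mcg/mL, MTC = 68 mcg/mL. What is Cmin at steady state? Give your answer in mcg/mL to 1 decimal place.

19.4 mcg/mL

k = ln2/t½ = ln2/13 ≈ 0.053319 h⁻¹; fraction remaining f = e^(−kτ) = e^(−0.053319×20) ≈ 0.3443.
Single-dose peak C₀ = D/Vd = 1514/41 ≈ 36.927 mcg/mL.
Steady-state trough Cmin,ss = C₀·f/(1−f) ≈ 36.927 × 0.3443/0.6557 ≈ 19.390 mcg/mL.
Trough 19.4 mcg/mL vs MEC 22 mcg/mL: subtherapeutic.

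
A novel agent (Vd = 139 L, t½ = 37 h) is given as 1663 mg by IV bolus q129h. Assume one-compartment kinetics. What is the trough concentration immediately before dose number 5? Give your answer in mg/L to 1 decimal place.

f = (1/2)^(τ/t½) = (1/2)^(129/37) ≈ 0.0892.
C₀ = D/Vd = 1663/139 ≈ 11.964 mg/L.
Before the 5th dose, 4 doses have been given. Superposition: Cmin = C₀·(f + f² + … + f^4).
≈ 11.964 × (0.0892 + 0.0080 + 0.0007 + 0.0001) ≈ 11.964 × 0.0980 ≈ 1.172 mg/L.

1.2 mg/L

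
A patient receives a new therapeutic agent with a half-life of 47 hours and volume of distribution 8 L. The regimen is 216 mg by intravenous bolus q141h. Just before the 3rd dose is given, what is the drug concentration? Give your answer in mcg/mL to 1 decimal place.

f = (1/2)^(τ/t½) = (1/2)^(141/47) ≈ 0.1250.
C₀ = D/Vd = 216/8 ≈ 27.000 mcg/mL.
Before the 3rd dose, 2 doses have been given. Superposition: Cmin = C₀·(f + f²).
≈ 27.000 × (0.1250 + 0.0156) ≈ 27.000 × 0.1406 ≈ 3.796 mcg/mL.

3.8 mcg/mL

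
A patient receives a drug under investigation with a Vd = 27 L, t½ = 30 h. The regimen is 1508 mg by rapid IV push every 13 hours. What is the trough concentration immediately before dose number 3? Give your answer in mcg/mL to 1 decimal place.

72.0 mcg/mL

f = (1/2)^(τ/t½) = (1/2)^(13/30) ≈ 0.7405.
C₀ = D/Vd = 1508/27 ≈ 55.852 mcg/mL.
Before the 3rd dose, 2 doses have been given. Superposition: Cmin = C₀·(f + f²).
≈ 55.852 × (0.7405 + 0.5483) ≈ 55.852 × 1.2888 ≈ 71.982 mcg/mL.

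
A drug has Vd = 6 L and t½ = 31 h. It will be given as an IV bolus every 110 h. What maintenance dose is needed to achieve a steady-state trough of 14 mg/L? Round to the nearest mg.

τ/t½ = 110/31 ≈ 3.5484, so f = (1/2)^(110/31) ≈ 0.085473.
Cmin,ss = (D/Vd)·f/(1−f), so D = Cmin,ss·Vd·(1−f)/f.
D = 14 × 6 × (1−f)/f ≈ 14 × 6 × 10.69960 ≈ 898.77 mg.

899 mg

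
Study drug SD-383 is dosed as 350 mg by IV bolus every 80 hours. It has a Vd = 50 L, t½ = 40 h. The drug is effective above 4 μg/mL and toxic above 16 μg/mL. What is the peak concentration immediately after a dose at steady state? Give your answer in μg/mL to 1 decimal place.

τ = 80 h = 2 half-lives, so f = (1/2)^2 = 0.25.
At steady state, R = 1/(1 − 0.25) = 4/3.
Single-dose peak C₀ = D/Vd = 350/50 = 7 μg/mL.
Steady-state peak Cmax,ss = C₀·R = 7 × 4/3 ≈ 9.333 μg/mL.
Peak 9.3 μg/mL vs MTC 16 μg/mL: below toxic threshold.

9.3 μg/mL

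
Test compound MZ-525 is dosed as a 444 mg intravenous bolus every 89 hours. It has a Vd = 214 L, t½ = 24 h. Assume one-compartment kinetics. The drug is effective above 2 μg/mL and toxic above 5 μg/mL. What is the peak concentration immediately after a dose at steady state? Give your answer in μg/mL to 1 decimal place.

2.2 μg/mL

τ/t½ = 89/24 ≈ 3.7083, so fraction remaining f = (1/2)^(89/24) ≈ 0.0765.
At steady state, accumulation factor R = 1/(1 − e^(−kτ)) ≈ 1.0828.
Each bolus raises the concentration by D/Vd = 444/214 ≈ 2.075 μg/mL.
Cmax,ss = C₀/(1 − f) ≈ 2.075/0.9235 ≈ 2.247 μg/mL.
Peak 2.2 μg/mL vs MTC 5 μg/mL: below toxic threshold.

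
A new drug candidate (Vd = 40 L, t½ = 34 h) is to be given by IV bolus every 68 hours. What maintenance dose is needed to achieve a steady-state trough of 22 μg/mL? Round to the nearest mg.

2640 mg

τ/t½ = 68/34 ≈ 2, so f = (1/2)^(68/34) ≈ 0.250000.
Cmin,ss = (D/Vd)·f/(1−f), so D = Cmin,ss·Vd·(1−f)/f.
D = 22 × 40 × (1−f)/f ≈ 22 × 40 × 3.00000 ≈ 2640.00 mg.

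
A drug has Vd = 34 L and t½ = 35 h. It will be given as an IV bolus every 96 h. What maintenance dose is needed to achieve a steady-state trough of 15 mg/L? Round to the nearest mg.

2904 mg

τ/t½ = 96/35 ≈ 2.7429, so f = (1/2)^(96/35) ≈ 0.149389.
Cmin,ss = (D/Vd)·f/(1−f), so D = Cmin,ss·Vd·(1−f)/f.
D = 15 × 34 × (1−f)/f ≈ 15 × 34 × 5.69393 ≈ 2903.90 mg.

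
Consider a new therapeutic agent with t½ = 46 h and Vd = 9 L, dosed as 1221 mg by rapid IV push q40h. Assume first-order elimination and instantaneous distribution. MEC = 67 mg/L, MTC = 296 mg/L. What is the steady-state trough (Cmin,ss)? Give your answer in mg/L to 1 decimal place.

164.0 mg/L

Over one 40-h interval, 40/46 ≈ 0.86957 half-lives elapse, leaving f ≈ 0.5473 of each dose.
At steady state, accumulation factor R = 1/(1 − e^(−kτ)) ≈ 2.2090.
Each bolus raises the concentration by D/Vd = 1221/9 ≈ 135.667 mg/L.
Cmax,ss = C₀/(1 − f) ≈ 135.667/0.4527 ≈ 299.684 mg/L.
One interval later, Cmin,ss = Cmax,ss·e^(−kτ) ≈ 299.684 × 0.5473 ≈ 164.017 mg/L.
Trough 164.0 mg/L vs MEC 67 mg/L: adequate.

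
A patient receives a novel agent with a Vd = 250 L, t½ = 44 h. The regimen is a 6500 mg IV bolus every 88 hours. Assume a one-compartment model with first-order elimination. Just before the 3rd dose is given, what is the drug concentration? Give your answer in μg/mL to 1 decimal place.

8.1 μg/mL

f = (1/2)^(τ/t½) = (1/2)^(88/44) ≈ 0.2500.
C₀ = D/Vd = 6500/250 ≈ 26.000 μg/mL.
Before the 3rd dose, 2 doses have been given. Superposition: Cmin = C₀·(f + f²).
≈ 26.000 × (0.2500 + 0.0625) ≈ 26.000 × 0.3125 ≈ 8.125 μg/mL.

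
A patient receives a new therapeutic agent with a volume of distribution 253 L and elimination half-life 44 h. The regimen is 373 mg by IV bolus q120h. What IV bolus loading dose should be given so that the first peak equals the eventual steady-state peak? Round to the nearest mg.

439 mg

f = (1/2)^(120/44) ≈ 0.151011; accumulation ratio R = 1/(1−f) ≈ 1.17787.
Loading dose to hit Cmax,ss on first dose: D_load = D_maint·R ≈ 373 × 1.17787 ≈ 439.35 mg.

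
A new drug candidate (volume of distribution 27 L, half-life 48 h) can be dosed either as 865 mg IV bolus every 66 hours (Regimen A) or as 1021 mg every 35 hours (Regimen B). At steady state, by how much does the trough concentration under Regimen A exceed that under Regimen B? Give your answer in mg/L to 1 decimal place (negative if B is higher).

-37.4 mg/L

Regimen A: f = (1/2)^(66/48) ≈ 0.3856; Cmin,ss = (865/27)·f/(1−f) ≈ 20.107 mg/L.
Regimen B: f = (1/2)^(35/48) ≈ 0.6033; Cmin,ss = (1021/27)·f/(1−f) ≈ 57.509 mg/L.
Difference ≈ 20.107 − 57.509 ≈ -37.402 mg/L.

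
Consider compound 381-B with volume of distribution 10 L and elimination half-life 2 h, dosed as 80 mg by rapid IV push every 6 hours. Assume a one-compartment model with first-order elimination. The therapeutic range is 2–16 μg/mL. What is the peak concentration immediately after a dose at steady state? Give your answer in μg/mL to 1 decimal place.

9.1 μg/mL

τ = 6 h = 3 half-lives, so f = (1/2)^3 = 0.125.
Accumulation ratio R = 1/(1 − f) = 1/0.875 = 8/7.
Single-dose peak C₀ = D/Vd = 80/10 = 8 μg/mL.
Steady-state peak Cmax,ss = C₀·R = 8 × 8/7 ≈ 9.143 μg/mL.
Peak 9.1 μg/mL vs MTC 16 μg/mL: below toxic threshold.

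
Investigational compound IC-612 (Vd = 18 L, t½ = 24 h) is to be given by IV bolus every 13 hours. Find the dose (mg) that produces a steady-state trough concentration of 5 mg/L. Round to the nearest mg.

41 mg

τ/t½ = 13/24 ≈ 0.54167, so f = (1/2)^(13/24) ≈ 0.686977.
Cmin,ss = (D/Vd)·f/(1−f), so D = Cmin,ss·Vd·(1−f)/f.
D = 5 × 18 × (1−f)/f ≈ 5 × 18 × 0.45565 ≈ 41.01 mg.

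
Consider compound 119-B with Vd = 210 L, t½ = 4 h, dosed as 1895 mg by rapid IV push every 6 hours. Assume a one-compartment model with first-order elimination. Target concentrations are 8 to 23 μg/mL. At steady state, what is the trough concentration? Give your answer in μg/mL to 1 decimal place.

Over one 6-h interval, 6/4 ≈ 1.5 half-lives elapse, leaving f ≈ 0.3536 of each dose.
At steady state, accumulation factor R = 1/(1 − e^(−kτ)) ≈ 1.5470.
Each bolus raises the concentration by D/Vd = 1895/210 ≈ 9.024 μg/mL.
Cmax,ss = C₀/(1 − f) ≈ 9.024/0.6464 ≈ 13.960 μg/mL.
One interval later, Cmin,ss = Cmax,ss·e^(−kτ) ≈ 13.960 × 0.3536 ≈ 4.936 μg/mL.
Trough 4.9 μg/mL vs MEC 8 μg/mL: subtherapeutic.

4.9 μg/mL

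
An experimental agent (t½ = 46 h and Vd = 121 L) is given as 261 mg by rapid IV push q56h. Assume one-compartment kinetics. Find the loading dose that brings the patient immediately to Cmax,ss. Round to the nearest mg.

458 mg

f = (1/2)^(56/46) ≈ 0.430060; accumulation ratio R = 1/(1−f) ≈ 1.75457.
Loading dose to hit Cmax,ss on first dose: D_load = D_maint·R ≈ 261 × 1.75457 ≈ 457.94 mg.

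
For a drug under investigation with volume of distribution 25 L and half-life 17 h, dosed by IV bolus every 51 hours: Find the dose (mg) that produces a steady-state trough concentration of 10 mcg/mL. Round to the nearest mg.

1750 mg

τ/t½ = 51/17 ≈ 3, so f = (1/2)^(51/17) ≈ 0.125000.
Cmin,ss = (D/Vd)·f/(1−f), so D = Cmin,ss·Vd·(1−f)/f.
D = 10 × 25 × (1−f)/f ≈ 10 × 25 × 7.00000 ≈ 1750.00 mg.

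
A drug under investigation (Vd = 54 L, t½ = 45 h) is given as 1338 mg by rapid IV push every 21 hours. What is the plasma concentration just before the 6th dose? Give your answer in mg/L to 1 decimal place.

f = (1/2)^(τ/t½) = (1/2)^(21/45) ≈ 0.7236.
C₀ = D/Vd = 1338/54 ≈ 24.778 mg/L.
Before the 6th dose, 5 doses have been given. Superposition: Cmin = C₀·(f + f² + … + f^5).
≈ 24.778 × (0.7236 + 0.5236 + 0.3789 + 0.2742 + 0.1984) ≈ 24.778 × 2.0987 ≈ 52.002 mg/L.

52.0 mg/L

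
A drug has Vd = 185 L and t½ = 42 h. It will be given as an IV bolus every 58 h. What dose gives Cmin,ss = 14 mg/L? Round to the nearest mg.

τ/t½ = 58/42 ≈ 1.381, so f = (1/2)^(58/42) ≈ 0.383965.
Cmin,ss = (D/Vd)·f/(1−f), so D = Cmin,ss·Vd·(1−f)/f.
D = 14 × 185 × (1−f)/f ≈ 14 × 185 × 1.60440 ≈ 4155.40 mg.

4155 mg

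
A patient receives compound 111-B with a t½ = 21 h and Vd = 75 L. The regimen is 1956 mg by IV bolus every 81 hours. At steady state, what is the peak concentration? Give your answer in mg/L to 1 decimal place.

28.0 mg/L

Over one 81-h interval, 81/21 ≈ 3.8571 half-lives elapse, leaving f ≈ 0.0690 of each dose.
Accumulation ratio R = 1/(1 − f) ≈ 1/0.9310 ≈ 1.0741.
Each bolus raises the concentration by D/Vd = 1956/75 ≈ 26.080 mg/L.
Steady-state peak Cmax,ss = C₀·R ≈ 26.080 × 1.0741 ≈ 28.013 mg/L.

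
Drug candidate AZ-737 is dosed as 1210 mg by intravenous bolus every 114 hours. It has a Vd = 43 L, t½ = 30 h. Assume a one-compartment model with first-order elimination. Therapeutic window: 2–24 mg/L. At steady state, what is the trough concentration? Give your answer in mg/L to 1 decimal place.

τ/t½ = 114/30 ≈ 3.8, so fraction remaining f = (1/2)^(114/30) ≈ 0.0718.
Each bolus raises the concentration by D/Vd = 1210/43 ≈ 28.140 mg/L.
Steady-state trough Cmin,ss = C₀·f/(1−f) ≈ 28.140 × 0.0718/0.9282 ≈ 2.177 mg/L.
Trough 2.2 mg/L vs MEC 2 mg/L: adequate.

2.2 mg/L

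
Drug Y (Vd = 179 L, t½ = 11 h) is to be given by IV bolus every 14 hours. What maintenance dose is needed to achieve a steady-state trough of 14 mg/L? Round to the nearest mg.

3549 mg

τ/t½ = 14/11 ≈ 1.2727, so f = (1/2)^(14/11) ≈ 0.413877.
Cmin,ss = (D/Vd)·f/(1−f), so D = Cmin,ss·Vd·(1−f)/f.
D = 14 × 179 × (1−f)/f ≈ 14 × 179 × 1.41618 ≈ 3548.95 mg.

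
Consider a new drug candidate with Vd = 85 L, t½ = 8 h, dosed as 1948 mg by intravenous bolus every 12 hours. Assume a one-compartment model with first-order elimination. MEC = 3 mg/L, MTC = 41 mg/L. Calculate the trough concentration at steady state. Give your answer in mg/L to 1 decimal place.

k = ln2/t½ = ln2/8 ≈ 0.086643 h⁻¹; fraction remaining f = e^(−kτ) = e^(−0.086643×12) ≈ 0.3536.
At steady state, accumulation factor R = 1/(1 − e^(−kτ)) ≈ 1.5470.
Each bolus raises the concentration by D/Vd = 1948/85 ≈ 22.918 mg/L.
Cmax,ss = C₀/(1 − f) ≈ 22.918/0.6464 ≈ 35.455 mg/L.
Steady-state trough Cmin,ss = Cmax,ss·f ≈ 35.455 × 0.3536 ≈ 12.537 mg/L.
Trough 12.5 mg/L vs MEC 3 mg/L: adequate.

12.5 mg/L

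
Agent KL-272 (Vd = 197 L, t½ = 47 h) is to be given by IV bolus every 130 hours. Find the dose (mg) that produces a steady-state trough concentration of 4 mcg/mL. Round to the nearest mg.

4572 mg

τ/t½ = 130/47 ≈ 2.766, so f = (1/2)^(130/47) ≈ 0.147016.
Cmin,ss = (D/Vd)·f/(1−f), so D = Cmin,ss·Vd·(1−f)/f.
D = 4 × 197 × (1−f)/f ≈ 4 × 197 × 5.80198 ≈ 4571.96 mg.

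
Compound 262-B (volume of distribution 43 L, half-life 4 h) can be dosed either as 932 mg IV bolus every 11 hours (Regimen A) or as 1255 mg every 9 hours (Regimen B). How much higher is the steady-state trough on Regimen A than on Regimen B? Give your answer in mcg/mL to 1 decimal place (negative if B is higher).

-4.0 mcg/mL

Regimen A: f = (1/2)^(11/4) ≈ 0.1487; Cmin,ss = (932/43)·f/(1−f) ≈ 3.786 mcg/mL.
Regimen B: f = (1/2)^(9/4) ≈ 0.2102; Cmin,ss = (1255/43)·f/(1−f) ≈ 7.768 mcg/mL.
Difference ≈ 3.786 − 7.768 ≈ -3.982 mcg/mL.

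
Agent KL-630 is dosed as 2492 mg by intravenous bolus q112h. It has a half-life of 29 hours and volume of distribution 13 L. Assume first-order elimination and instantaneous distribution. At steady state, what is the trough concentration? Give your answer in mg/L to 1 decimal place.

14.2 mg/L

Over one 112-h interval, 112/29 ≈ 3.8621 half-lives elapse, leaving f ≈ 0.0688 of each dose.
Accumulation ratio R = 1/(1 − f) ≈ 1/0.9312 ≈ 1.0739.
Each bolus raises the concentration by D/Vd = 2492/13 ≈ 191.692 mg/L.
Cmax,ss = C₀/(1 − f) ≈ 191.692/0.9312 ≈ 205.855 mg/L.
Steady-state trough Cmin,ss = Cmax,ss·f ≈ 205.855 × 0.0688 ≈ 14.163 mg/L.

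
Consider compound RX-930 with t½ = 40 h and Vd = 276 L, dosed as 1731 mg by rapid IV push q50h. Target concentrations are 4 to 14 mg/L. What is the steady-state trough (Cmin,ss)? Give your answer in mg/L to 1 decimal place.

4.5 mg/L

k = ln2/t½ = ln2/40 ≈ 0.017329 h⁻¹; fraction remaining f = e^(−kτ) = e^(−0.017329×50) ≈ 0.4204.
At steady state, accumulation factor R = 1/(1 − e^(−kτ)) ≈ 1.7253.
Each bolus raises the concentration by D/Vd = 1731/276 ≈ 6.272 mg/L.
Steady-state peak Cmax,ss = C₀·R ≈ 6.272 × 1.7253 ≈ 10.821 mg/L.
Steady-state trough Cmin,ss = Cmax,ss·f ≈ 10.821 × 0.4204 ≈ 4.549 mg/L.
Trough 4.5 mg/L vs MEC 4 mg/L: adequate.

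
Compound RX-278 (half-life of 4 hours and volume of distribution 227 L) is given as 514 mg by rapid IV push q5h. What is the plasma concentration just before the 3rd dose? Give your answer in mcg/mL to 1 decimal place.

1.4 mcg/mL

f = (1/2)^(τ/t½) = (1/2)^(5/4) ≈ 0.4204.
C₀ = D/Vd = 514/227 ≈ 2.264 mcg/mL.
Before the 3rd dose, 2 doses have been given. Superposition: Cmin = C₀·(f + f²).
≈ 2.264 × (0.4204 + 0.1767) ≈ 2.264 × 0.5971 ≈ 1.352 mcg/mL.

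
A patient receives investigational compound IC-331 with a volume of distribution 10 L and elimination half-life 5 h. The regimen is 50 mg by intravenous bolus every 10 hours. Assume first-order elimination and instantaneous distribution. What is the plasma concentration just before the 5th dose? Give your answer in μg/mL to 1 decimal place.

1.7 μg/mL

f = (1/2)^(τ/t½) = (1/2)^(10/5) ≈ 0.2500.
C₀ = D/Vd = 50/10 ≈ 5.000 μg/mL.
Before the 5th dose, 4 doses have been given. Superposition: Cmin = C₀·(f + f² + … + f^4).
≈ 5.000 × (0.2500 + 0.0625 + 0.0156 + 0.0039) ≈ 5.000 × 0.3320 ≈ 1.660 μg/mL.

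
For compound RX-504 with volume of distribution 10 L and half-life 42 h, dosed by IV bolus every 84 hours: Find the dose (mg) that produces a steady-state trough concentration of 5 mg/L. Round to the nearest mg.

τ/t½ = 84/42 ≈ 2, so f = (1/2)^(84/42) ≈ 0.250000.
Cmin,ss = (D/Vd)·f/(1−f), so D = Cmin,ss·Vd·(1−f)/f.
D = 5 × 10 × (1−f)/f ≈ 5 × 10 × 3.00000 ≈ 150.00 mg.

150 mg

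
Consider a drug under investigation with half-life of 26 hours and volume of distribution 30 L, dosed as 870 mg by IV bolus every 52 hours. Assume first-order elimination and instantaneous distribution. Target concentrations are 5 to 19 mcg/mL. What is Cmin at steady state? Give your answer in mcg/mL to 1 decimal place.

9.7 mcg/mL

The dosing interval is 2 half-lives, so f = 2^(−2) = 0.25.
At steady state, R = 1/(1 − 0.25) = 4/3.
Single-dose peak C₀ = D/Vd = 870/30 = 29 mcg/mL.
Steady-state peak Cmax,ss = C₀·R = 29 × 4/3 ≈ 38.667 mcg/mL.
Steady-state trough Cmin,ss = Cmax,ss·f ≈ 38.667 × 0.25 ≈ 9.667 mcg/mL.
Trough 9.7 mcg/mL vs MEC 5 mcg/mL: adequate.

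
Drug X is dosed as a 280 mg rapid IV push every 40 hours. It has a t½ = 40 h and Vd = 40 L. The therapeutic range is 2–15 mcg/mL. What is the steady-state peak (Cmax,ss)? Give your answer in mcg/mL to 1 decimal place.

14.0 mcg/mL

τ = 40 h = 1 half-life, so f = (1/2)^1 = 0.5.
At steady state, R = 1/(1 − 0.5) = 2/1.
Single-dose peak C₀ = D/Vd = 280/40 = 7 mcg/mL.
Steady-state peak Cmax,ss = C₀·R = 7 × 2/1 ≈ 14.000 mcg/mL.
Peak 14.0 mcg/mL vs MTC 15 mcg/mL: below toxic threshold.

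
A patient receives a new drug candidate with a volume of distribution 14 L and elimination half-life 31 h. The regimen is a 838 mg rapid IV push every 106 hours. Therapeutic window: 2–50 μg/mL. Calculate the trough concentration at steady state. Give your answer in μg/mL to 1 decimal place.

k = ln2/t½ = ln2/31 ≈ 0.022360 h⁻¹; fraction remaining f = e^(−kτ) = e^(−0.022360×106) ≈ 0.0935.
At steady state, accumulation factor R = 1/(1 − e^(−kτ)) ≈ 1.1031.
Each bolus raises the concentration by D/Vd = 838/14 ≈ 59.857 μg/mL.
Cmax,ss = C₀/(1 − f) ≈ 59.857/0.9065 ≈ 66.031 μg/mL.
Steady-state trough Cmin,ss = Cmax,ss·f ≈ 66.031 × 0.0935 ≈ 6.174 μg/mL.
Trough 6.2 μg/mL vs MEC 2 μg/mL: adequate.

6.2 μg/mL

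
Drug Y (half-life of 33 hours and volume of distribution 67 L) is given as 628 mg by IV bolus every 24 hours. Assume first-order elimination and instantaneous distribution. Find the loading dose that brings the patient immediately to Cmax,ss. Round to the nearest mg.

f = (1/2)^(24/33) ≈ 0.604045; accumulation ratio R = 1/(1−f) ≈ 2.52554.
Loading dose to hit Cmax,ss on first dose: D_load = D_maint·R ≈ 628 × 2.52554 ≈ 1586.04 mg.

1586 mg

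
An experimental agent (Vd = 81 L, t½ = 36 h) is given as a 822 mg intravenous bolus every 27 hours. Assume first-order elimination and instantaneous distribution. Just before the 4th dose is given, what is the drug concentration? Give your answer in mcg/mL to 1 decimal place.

f = (1/2)^(τ/t½) = (1/2)^(27/36) ≈ 0.5946.
C₀ = D/Vd = 822/81 ≈ 10.148 mcg/mL.
Before the 4th dose, 3 doses have been given. Superposition: Cmin = C₀·(f + f² + … + f^3).
≈ 10.148 × (0.5946 + 0.3535 + 0.2102) ≈ 10.148 × 1.1583 ≈ 11.754 mcg/mL.

11.8 mcg/mL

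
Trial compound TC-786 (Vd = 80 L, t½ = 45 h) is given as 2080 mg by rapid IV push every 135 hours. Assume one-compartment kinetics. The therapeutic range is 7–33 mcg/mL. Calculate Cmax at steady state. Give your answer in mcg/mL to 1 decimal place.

29.7 mcg/mL

τ = 135 h = 3 half-lives, so f = (1/2)^3 = 0.125.
At steady state, R = 1/(1 − 0.125) = 8/7.
Single-dose peak C₀ = D/Vd = 2080/80 = 26 mcg/mL.
Steady-state peak Cmax,ss = C₀·R = 26 × 8/7 ≈ 29.714 mcg/mL.
Peak 29.7 mcg/mL vs MTC 33 mcg/mL: below toxic threshold.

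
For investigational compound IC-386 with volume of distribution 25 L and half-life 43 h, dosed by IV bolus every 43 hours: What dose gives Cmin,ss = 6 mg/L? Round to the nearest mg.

150 mg

τ/t½ = 43/43 ≈ 1, so f = (1/2)^(43/43) ≈ 0.500000.
Cmin,ss = (D/Vd)·f/(1−f), so D = Cmin,ss·Vd·(1−f)/f.
D = 6 × 25 × (1−f)/f ≈ 6 × 25 × 1.00000 ≈ 150.00 mg.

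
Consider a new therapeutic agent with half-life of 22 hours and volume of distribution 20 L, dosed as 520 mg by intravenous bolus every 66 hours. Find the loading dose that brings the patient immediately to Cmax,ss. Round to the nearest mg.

594 mg

f = (1/2)^(66/22) ≈ 0.125000; accumulation ratio R = 1/(1−f) ≈ 1.14286.
Loading dose to hit Cmax,ss on first dose: D_load = D_maint·R ≈ 520 × 1.14286 ≈ 594.29 mg.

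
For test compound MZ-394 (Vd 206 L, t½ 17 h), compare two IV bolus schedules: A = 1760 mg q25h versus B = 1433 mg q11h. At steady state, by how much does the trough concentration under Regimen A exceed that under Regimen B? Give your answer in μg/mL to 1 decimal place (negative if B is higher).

-7.5 μg/mL

Regimen A: f = (1/2)^(25/17) ≈ 0.3608; Cmin,ss = (1760/206)·f/(1−f) ≈ 4.823 μg/mL.
Regimen B: f = (1/2)^(11/17) ≈ 0.6386; Cmin,ss = (1433/206)·f/(1−f) ≈ 12.292 μg/mL.
Difference ≈ 4.823 − 12.292 ≈ -7.469 μg/mL.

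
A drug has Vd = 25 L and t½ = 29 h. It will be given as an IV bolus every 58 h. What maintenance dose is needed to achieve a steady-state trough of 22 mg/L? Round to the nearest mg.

τ/t½ = 58/29 ≈ 2, so f = (1/2)^(58/29) ≈ 0.250000.
Cmin,ss = (D/Vd)·f/(1−f), so D = Cmin,ss·Vd·(1−f)/f.
D = 22 × 25 × (1−f)/f ≈ 22 × 25 × 3.00000 ≈ 1650.00 mg.

1650 mg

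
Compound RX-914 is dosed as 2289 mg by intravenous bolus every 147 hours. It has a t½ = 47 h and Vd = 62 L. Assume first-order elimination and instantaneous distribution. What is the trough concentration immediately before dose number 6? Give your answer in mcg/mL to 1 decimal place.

4.8 mcg/mL

f = (1/2)^(τ/t½) = (1/2)^(147/47) ≈ 0.1144.
C₀ = D/Vd = 2289/62 ≈ 36.919 mcg/mL.
Before the 6th dose, 5 doses have been given. Superposition: Cmin = C₀·(f + f² + … + f^5).
≈ 36.919 × (0.1144 + 0.0131 + 0.0015 + 0.0002 + 0.0000) ≈ 36.919 × 0.1292 ≈ 4.770 mcg/mL.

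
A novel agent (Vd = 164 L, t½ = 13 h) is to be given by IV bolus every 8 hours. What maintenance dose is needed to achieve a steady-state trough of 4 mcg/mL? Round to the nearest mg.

τ/t½ = 8/13 ≈ 0.61538, so f = (1/2)^(8/13) ≈ 0.652756.
Cmin,ss = (D/Vd)·f/(1−f), so D = Cmin,ss·Vd·(1−f)/f.
D = 4 × 164 × (1−f)/f ≈ 4 × 164 × 0.53197 ≈ 348.97 mg.

349 mg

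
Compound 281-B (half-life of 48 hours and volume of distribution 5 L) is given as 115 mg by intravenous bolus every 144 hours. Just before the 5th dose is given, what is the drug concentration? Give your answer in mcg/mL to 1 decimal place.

f = (1/2)^(τ/t½) = (1/2)^(144/48) ≈ 0.1250.
C₀ = D/Vd = 115/5 ≈ 23.000 mcg/mL.
Before the 5th dose, 4 doses have been given. Superposition: Cmin = C₀·(f + f² + … + f^4).
≈ 23.000 × (0.1250 + 0.0156 + 0.0020 + 0.0002) ≈ 23.000 × 0.1428 ≈ 3.284 mcg/mL.

3.3 mcg/mL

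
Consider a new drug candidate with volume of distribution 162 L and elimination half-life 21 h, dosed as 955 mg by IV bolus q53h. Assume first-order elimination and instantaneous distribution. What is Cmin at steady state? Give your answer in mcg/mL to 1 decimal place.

Over one 53-h interval, 53/21 ≈ 2.5238 half-lives elapse, leaving f ≈ 0.1739 of each dose.
Accumulation ratio R = 1/(1 − f) ≈ 1/0.8261 ≈ 1.2105.
Each bolus raises the concentration by D/Vd = 955/162 ≈ 5.895 mcg/mL.
Steady-state peak Cmax,ss = C₀·R ≈ 5.895 × 1.2105 ≈ 7.136 mcg/mL.
Steady-state trough Cmin,ss = Cmax,ss·f ≈ 7.136 × 0.1739 ≈ 1.241 mcg/mL.

1.2 mcg/mL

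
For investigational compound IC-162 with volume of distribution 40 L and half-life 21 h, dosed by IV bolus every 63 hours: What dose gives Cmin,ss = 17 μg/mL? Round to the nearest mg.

τ/t½ = 63/21 ≈ 3, so f = (1/2)^(63/21) ≈ 0.125000.
Cmin,ss = (D/Vd)·f/(1−f), so D = Cmin,ss·Vd·(1−f)/f.
D = 17 × 40 × (1−f)/f ≈ 17 × 40 × 7.00000 ≈ 4760.00 mg.

4760 mg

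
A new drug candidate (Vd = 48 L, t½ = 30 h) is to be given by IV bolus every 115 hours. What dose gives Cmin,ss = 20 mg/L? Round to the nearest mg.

τ/t½ = 115/30 ≈ 3.8333, so f = (1/2)^(115/30) ≈ 0.070154.
Cmin,ss = (D/Vd)·f/(1−f), so D = Cmin,ss·Vd·(1−f)/f.
D = 20 × 48 × (1−f)/f ≈ 20 × 48 × 13.25435 ≈ 12724.18 mg.

12724 mg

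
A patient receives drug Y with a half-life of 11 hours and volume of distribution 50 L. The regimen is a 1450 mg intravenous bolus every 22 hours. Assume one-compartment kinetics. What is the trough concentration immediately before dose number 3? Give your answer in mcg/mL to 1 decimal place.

f = (1/2)^(τ/t½) = (1/2)^(22/11) ≈ 0.2500.
C₀ = D/Vd = 1450/50 ≈ 29.000 mcg/mL.
Before the 3rd dose, 2 doses have been given. Superposition: Cmin = C₀·(f + f²).
≈ 29.000 × (0.2500 + 0.0625) ≈ 29.000 × 0.3125 ≈ 9.062 mcg/mL.

9.1 mcg/mL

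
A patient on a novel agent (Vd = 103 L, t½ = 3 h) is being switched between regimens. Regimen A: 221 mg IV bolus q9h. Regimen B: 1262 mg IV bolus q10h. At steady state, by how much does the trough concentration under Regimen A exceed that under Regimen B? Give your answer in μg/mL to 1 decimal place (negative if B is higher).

-1.0 μg/mL

Regimen A: f = (1/2)^(9/3) ≈ 0.1250; Cmin,ss = (221/103)·f/(1−f) ≈ 0.307 μg/mL.
Regimen B: f = (1/2)^(10/3) ≈ 0.0992; Cmin,ss = (1262/103)·f/(1−f) ≈ 1.349 μg/mL.
Difference ≈ 0.307 − 1.349 ≈ -1.042 μg/mL.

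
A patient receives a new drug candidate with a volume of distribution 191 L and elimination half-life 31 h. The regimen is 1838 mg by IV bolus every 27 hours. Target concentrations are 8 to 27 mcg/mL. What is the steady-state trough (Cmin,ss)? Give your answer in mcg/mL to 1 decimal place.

Over one 27-h interval, 27/31 ≈ 0.87097 half-lives elapse, leaving f ≈ 0.5468 of each dose.
Each bolus raises the concentration by D/Vd = 1838/191 ≈ 9.623 mcg/mL.
Steady-state trough Cmin,ss = C₀·f/(1−f) ≈ 9.623 × 0.5468/0.4532 ≈ 11.610 mcg/mL.
Trough 11.6 mcg/mL vs MEC 8 mcg/mL: adequate.

11.6 mcg/mL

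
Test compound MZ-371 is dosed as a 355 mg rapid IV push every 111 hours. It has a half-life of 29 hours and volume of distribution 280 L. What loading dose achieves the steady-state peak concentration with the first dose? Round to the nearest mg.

382 mg

f = (1/2)^(111/29) ≈ 0.070434; accumulation ratio R = 1/(1−f) ≈ 1.07577.
Loading dose to hit Cmax,ss on first dose: D_load = D_maint·R ≈ 355 × 1.07577 ≈ 381.90 mg.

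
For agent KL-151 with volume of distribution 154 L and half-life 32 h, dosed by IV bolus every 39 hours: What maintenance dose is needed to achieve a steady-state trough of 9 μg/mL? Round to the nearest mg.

τ/t½ = 39/32 ≈ 1.2188, so f = (1/2)^(39/32) ≈ 0.429655.
Cmin,ss = (D/Vd)·f/(1−f), so D = Cmin,ss·Vd·(1−f)/f.
D = 9 × 154 × (1−f)/f ≈ 9 × 154 × 1.32745 ≈ 1839.85 mg.

1840 mg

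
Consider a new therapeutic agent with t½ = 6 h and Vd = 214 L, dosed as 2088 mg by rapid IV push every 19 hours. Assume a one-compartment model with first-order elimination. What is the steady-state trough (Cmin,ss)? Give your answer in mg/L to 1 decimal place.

1.2 mg/L

k = ln2/t½ = ln2/6 ≈ 0.115525 h⁻¹; fraction remaining f = e^(−kτ) = e^(−0.115525×19) ≈ 0.1114.
At steady state, accumulation factor R = 1/(1 − e^(−kτ)) ≈ 1.1254.
Each bolus raises the concentration by D/Vd = 2088/214 ≈ 9.757 mg/L.
Steady-state peak Cmax,ss = C₀·R ≈ 9.757 × 1.1254 ≈ 10.981 mg/L.
Steady-state trough Cmin,ss = Cmax,ss·f ≈ 10.981 × 0.1114 ≈ 1.223 mg/L.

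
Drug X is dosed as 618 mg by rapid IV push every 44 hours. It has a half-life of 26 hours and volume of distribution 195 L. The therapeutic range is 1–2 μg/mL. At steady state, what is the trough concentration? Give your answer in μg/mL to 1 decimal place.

1.4 μg/mL

Over one 44-h interval, 44/26 ≈ 1.6923 half-lives elapse, leaving f ≈ 0.3094 of each dose.
Single-dose peak C₀ = D/Vd = 618/195 ≈ 3.169 μg/mL.
Steady-state trough Cmin,ss = C₀·f/(1−f) ≈ 3.169 × 0.3094/0.6906 ≈ 1.420 μg/mL.
Trough 1.4 μg/mL vs MEC 1 μg/mL: adequate.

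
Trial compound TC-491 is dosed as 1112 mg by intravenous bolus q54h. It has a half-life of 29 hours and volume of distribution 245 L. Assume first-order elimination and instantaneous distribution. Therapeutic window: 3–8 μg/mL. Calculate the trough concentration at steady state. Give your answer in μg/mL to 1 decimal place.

k = ln2/t½ = ln2/29 ≈ 0.023902 h⁻¹; fraction remaining f = e^(−kτ) = e^(−0.023902×54) ≈ 0.2751.
Each bolus raises the concentration by D/Vd = 1112/245 ≈ 4.539 μg/mL.
Steady-state trough Cmin,ss = C₀·f/(1−f) ≈ 4.539 × 0.2751/0.7249 ≈ 1.723 μg/mL.
Trough 1.7 μg/mL vs MEC 3 μg/mL: subtherapeutic.

1.7 μg/mL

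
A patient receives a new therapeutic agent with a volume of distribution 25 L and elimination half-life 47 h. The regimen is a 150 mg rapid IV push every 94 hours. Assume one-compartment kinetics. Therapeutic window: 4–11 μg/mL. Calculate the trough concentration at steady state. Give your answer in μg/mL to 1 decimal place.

The dosing interval is 2 half-lives, so f = 2^(−2) = 0.25.
At steady state, R = 1/(1 − 0.25) = 4/3.
Single-dose peak C₀ = D/Vd = 150/25 = 6 μg/mL.
Steady-state peak Cmax,ss = C₀·R = 6 × 4/3 ≈ 8.000 μg/mL.
Steady-state trough Cmin,ss = Cmax,ss·f ≈ 8.000 × 0.25 ≈ 2.000 μg/mL.
Trough 2.0 μg/mL vs MEC 4 μg/mL: subtherapeutic.

2.0 μg/mL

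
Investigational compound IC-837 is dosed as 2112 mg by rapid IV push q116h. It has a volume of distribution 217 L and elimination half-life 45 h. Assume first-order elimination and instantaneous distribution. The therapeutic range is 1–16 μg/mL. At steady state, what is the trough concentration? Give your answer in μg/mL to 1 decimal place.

2.0 μg/mL

k = ln2/t½ = ln2/45 ≈ 0.015403 h⁻¹; fraction remaining f = e^(−kτ) = e^(−0.015403×116) ≈ 0.1675.
At steady state, accumulation factor R = 1/(1 − e^(−kτ)) ≈ 1.2012.
Single-dose peak C₀ = D/Vd = 2112/217 ≈ 9.733 μg/mL.
Cmax,ss = C₀/(1 − f) ≈ 9.733/0.8325 ≈ 11.691 μg/mL.
Steady-state trough Cmin,ss = Cmax,ss·f ≈ 11.691 × 0.1675 ≈ 1.958 μg/mL.
Trough 2.0 μg/mL vs MEC 1 μg/mL: adequate.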